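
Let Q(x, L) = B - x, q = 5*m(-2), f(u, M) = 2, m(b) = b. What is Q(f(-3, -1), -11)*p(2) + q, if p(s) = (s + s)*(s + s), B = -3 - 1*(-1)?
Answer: -74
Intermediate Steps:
B = -2 (B = -3 + 1 = -2)
q = -10 (q = 5*(-2) = -10)
p(s) = 4*s² (p(s) = (2*s)*(2*s) = 4*s²)
Q(x, L) = -2 - x
Q(f(-3, -1), -11)*p(2) + q = (-2 - 1*2)*(4*2²) - 10 = (-2 - 2)*(4*4) - 10 = -4*16 - 10 = -64 - 10 = -74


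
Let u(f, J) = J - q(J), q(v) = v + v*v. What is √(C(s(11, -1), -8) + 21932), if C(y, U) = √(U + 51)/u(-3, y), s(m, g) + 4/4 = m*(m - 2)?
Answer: √(210634928 - √43)/98 ≈ 148.09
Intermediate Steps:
q(v) = v + v²
s(m, g) = -1 + m*(-2 + m) (s(m, g) = -1 + m*(m - 2) = -1 + m*(-2 + m))
u(f, J) = J - J*(1 + J)
C(y, U) = -√(51 + U)/y² (C(y, U) = √(U + 51)/((-y²)) = √(51 + U)*(-1/y²) = -√(51 + U)/y²)
√(C(s(11, -1), -8) + 21932) = √(-√(51 - 8)/(-1 + 11² - 2*11)² + 21932) = √(-√43/(-1 + 121 - 22)² + 21932) = √(-1*√43/98² + 21932) = √(-1*1/9604*√43 + 21932) = √(-√43/9604 + 21932) = √(21932 - √43/9604)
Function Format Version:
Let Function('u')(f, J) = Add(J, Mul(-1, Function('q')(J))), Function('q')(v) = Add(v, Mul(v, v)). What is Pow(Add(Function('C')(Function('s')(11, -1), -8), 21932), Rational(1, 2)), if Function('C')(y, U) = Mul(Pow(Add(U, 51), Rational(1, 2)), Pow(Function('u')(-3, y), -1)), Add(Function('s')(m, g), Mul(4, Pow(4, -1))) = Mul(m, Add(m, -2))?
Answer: Mul(Rational(1, 98), Pow(Add(210634928, Mul(-1, Pow(43, Rational(1, 2)))), Rational(1, 2))) ≈ 148.09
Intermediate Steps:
Function('q')(v) = Add(v, Pow(v, 2))
Function('s')(m, g) = Add(-1, Mul(m, Add(-2, m))) (Function('s')(m, g) = Add(-1, Mul(m, Add(m, -2))) = Add(-1, Mul(m, Add(-2, m))))
Function('u')(f, J) = Add(J, Mul(-1, J, Add(1, J))) (Function('u')(f, J) = Add(J, Mul(-1, Mul(J, Add(1, J)))) = Add(J, Mul(-1, J, Add(1, J))))
Function('C')(y, U) = Mul(-1, Pow(y, -2), Pow(Add(51, U), Rational(1, 2))) (Function('C')(y, U) = Mul(Pow(Add(U, 51), Rational(1, 2)), Pow(Mul(-1, Pow(y, 2)), -1)) = Mul(Pow(Add(51, U), Rational(1, 2)), Mul(-1, Pow(y, -2))) = Mul(-1, Pow(y, -2), Pow(Add(51, U), Rational(1, 2))))
Pow(Add(Function('C')(Function('s')(11, -1), -8), 21932), Rational(1, 2)) = Pow(Add(Mul(-1, Pow(Add(-1, Pow(11, 2), Mul(-2, 11)), -2), Pow(Add(51, -8), Rational(1, 2))), 21932), Rational(1, 2)) = Pow(Add(Mul(-1, Pow(Add(-1, 121, -22), -2), Pow(43, Rational(1, 2))), 21932), Rational(1, 2)) = Pow(Add(Mul(-1, Pow(98, -2), Pow(43, Rational(1, 2))), 21932), Rational(1, 2)) = Pow(Add(Mul(-1, Rational(1, 9604), Pow(43, Rational(1, 2))), 21932), Rational(1, 2)) = Pow(Add(Mul(Rational(-1, 9604), Pow(43, Rational(1, 2))), 21932), Rational(1, 2)) = Pow(Add(21932, Mul(Rational(-1, 9604), Pow(43, Rational(1, 2)))), Rational(1, 2))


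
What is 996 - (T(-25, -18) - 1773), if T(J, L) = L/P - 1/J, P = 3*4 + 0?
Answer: 138523/50 ≈ 2770.5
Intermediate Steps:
P = 12 (P = 12 + 0 = 12)
T(J, L) = -1/J + L/12 (T(J, L) = L/12 - 1/J = -1/J + L/12)
996 - (T(-25, -18) - 1773) = 996 - ((-1/(-25) + (1/12)*(-18)) - 1773) = 996 - ((-1*(-1/25) - 3/2) - 1773) = 996 - ((1/25 - 3/2) - 1773) = 996 - (-73/50 - 1773) = 996 - 1*(-88723/50) = 996 + 88723/50 = 138523/50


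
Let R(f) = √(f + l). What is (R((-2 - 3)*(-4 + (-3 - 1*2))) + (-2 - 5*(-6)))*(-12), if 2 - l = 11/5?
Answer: -336 - 48*√70/5 ≈ -416.32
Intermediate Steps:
l = -⅕ (l = 2 - 11/5 = -⅕ ≈ -0.20000)
R(f) = √(-⅕ + f) (R(f) = √(f - ⅕) = √(-⅕ + f))
(R((-2 - 3)*(-4 + (-3 - 1*2))) + (-2 - 5*(-6)))*(-12) = (√(-5 + 25*((-2 - 3)*(-4 + (-3 - 1*2))))/5 + (-2 - 5*(-6)))*(-12) = (√(-5 + 25*(-5*(-4 + (-3 - 2))))/5 + (-2 + 30))*(-12) = (√(-5 + 25*(-5*(-4 - 5)))/5 + 28)*(-12) = (√(-5 + 25*(-5*(-9)))/5 + 28)*(-12) = (√(-5 + 25*45)/5 + 28)*(-12) = (√(-5 + 1125)/5 + 28)*(-12) = (√1120/5 + 28)*(-12) = ((4*√70)/5 + 28)*(-12) = (4*√70/5 + 28)*(-12) = (28 + 4*√70/5)*(-12) = -336 - 48*√70/5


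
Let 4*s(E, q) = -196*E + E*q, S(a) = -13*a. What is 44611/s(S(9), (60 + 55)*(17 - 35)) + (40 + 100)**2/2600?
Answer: 1088528/132561 ≈ 8.2115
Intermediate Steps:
s(E, q) = -49*E + E*q/4 (s(E, q) = (-196*E + E*q)/4 = -49*E + E*q/4)
44611/s(S(9), (60 + 55)*(17 - 35)) + (40 + 100)**2/2600 = 44611/(((-13*9)*(-196 + (60 + 55)*(17 - 35))/4)) + (40 + 100)**2/2600 = 44611/(((1/4)*(-117)*(-196 + 115*(-18)))) + 140**2*(1/2600) = 44611/(((1/4)*(-117)*(-196 - 2070))) + 19600*(1/2600) = 44611/(((1/4)*(-117)*(-2266))) + 98/13 = 44611/(132561/2) + 98/13 = 44611*(2/132561) + 98/13 = 89222/132561 + 98/13 = 1088528/132561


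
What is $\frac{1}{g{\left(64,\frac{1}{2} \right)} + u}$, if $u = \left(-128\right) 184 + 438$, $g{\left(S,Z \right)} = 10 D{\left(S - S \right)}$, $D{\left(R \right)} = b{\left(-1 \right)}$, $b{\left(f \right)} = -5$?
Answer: $- \frac{1}{23164} \approx -4.317 \cdot 10^{-5}$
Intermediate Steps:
$D{\left(R \right)} = -5$
$g{\left(S,Z \right)} = -50$ ($g{\left(S,Z \right)} = 10 \left(-5\right) = -50$)
$u = -23114$ ($u = -23552 + 438 = -23114$)
$\frac{1}{g{\left(64,\frac{1}{2} \right)} + u} = \frac{1}{-50 - 23114} = \frac{1}{-23164} = - \frac{1}{23164}$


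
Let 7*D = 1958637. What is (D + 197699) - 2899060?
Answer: -16950890/7 ≈ -2.4216e+6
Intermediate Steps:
D = 1958637/7 (D = (1/7)*1958637 = 1958637/7 ≈ 2.7981e+5)
(D + 197699) - 2899060 = (1958637/7 + 197699) - 2899060 = 3342530/7 - 2899060 = -16950890/7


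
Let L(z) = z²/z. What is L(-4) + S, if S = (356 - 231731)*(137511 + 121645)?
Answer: -59962219504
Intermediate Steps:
L(z) = z
S = -59962219500 (S = -231375*259156 = -59962219500)
L(-4) + S = -4 - 59962219500 = -59962219504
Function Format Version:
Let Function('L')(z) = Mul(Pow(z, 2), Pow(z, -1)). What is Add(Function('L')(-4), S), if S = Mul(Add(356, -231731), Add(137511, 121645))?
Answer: -59962219504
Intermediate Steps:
Function('L')(z) = z
S = -59962219500 (S = Mul(-231375, 259156) = -59962219500)
Add(Function('L')(-4), S) = Add(-4, -59962219500) = -59962219504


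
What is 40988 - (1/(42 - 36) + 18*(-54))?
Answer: 251759/6 ≈ 41960.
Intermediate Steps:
40988 - (1/(42 - 36) + 18*(-54)) = 40988 - (1/6 - 972) = 40988 - (⅙ - 972) = 40988 - 1*(-5831/6) = 40988 + 5831/6 = 251759/6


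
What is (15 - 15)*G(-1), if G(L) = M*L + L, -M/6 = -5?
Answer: 0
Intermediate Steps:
M = 30 (M = -6*(-5) = 30)
G(L) = 31*L (G(L) = 30*L + L = 31*L)
(15 - 15)*G(-1) = (15 - 15)*(31*(-1)) = 0*(-31) = 0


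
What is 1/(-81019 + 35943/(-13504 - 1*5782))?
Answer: -19286/1562568377 ≈ -1.2342e-5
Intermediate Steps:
1/(-81019 + 35943/(-13504 - 1*5782)) = 1/(-81019 + 35943/(-13504 - 5782)) = 1/(-81019 + 35943/(-19286)) = 1/(-81019 + 35943*(-1/19286)) = 1/(-81019 - 35943/19286) = 1/(-1562568377/19286) = -19286/1562568377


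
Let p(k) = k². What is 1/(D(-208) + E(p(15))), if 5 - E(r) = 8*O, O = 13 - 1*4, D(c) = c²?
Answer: 1/43197 ≈ 2.3150e-5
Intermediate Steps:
O = 9 (O = 13 - 4 = 9)
E(r) = -67 (E(r) = 5 - 8*9 = 5 - 1*72 = 5 - 72 = -67)
1/(D(-208) + E(p(15))) = 1/((-208)² - 67) = 1/(43264 - 67) = 1/43197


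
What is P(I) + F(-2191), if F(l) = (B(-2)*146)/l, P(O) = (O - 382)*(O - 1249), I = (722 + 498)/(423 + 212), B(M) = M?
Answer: 16750099646698/35338639 ≈ 4.7399e+5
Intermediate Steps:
I = 244/127 (I = 1220/635 = 1220*(1/635) = 244/127 ≈ 1.9213)
P(O) = (-1249 + O)*(-382 + O) (P(O) = (-382 + O)*(-1249 + O) = (-1249 + O)*(-382 + O))
F(l) = -292/l (F(l) = (-2*146)/l = -292/l)
P(I) + F(-2191) = (477118 + (244/127)**2 - 1631*244/127) - 292/(-2191) = (477118 + 59536/16129 - 397964/127) - 292*(-1/2191) = 7644954330/16129 + 292/2191 = 16750099646698/35338639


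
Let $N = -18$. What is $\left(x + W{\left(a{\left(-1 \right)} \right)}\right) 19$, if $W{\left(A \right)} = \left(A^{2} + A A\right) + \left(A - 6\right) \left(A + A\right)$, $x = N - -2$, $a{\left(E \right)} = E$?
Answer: $0$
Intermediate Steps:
$x = -16$ ($x = -18 - -2 = -18 + 2 = -16$)
$W{\left(A \right)} = 2 A^{2} + 2 A \left(-6 + A\right)$ ($W{\left(A \right)} = \left(A^{2} + A^{2}\right) + \left(-6 + A\right) 2 A = 2 A^{2} + 2 A \left(-6 + A\right)$)
$\left(x + W{\left(a{\left(-1 \right)} \right)}\right) 19 = \left(-16 + 4 \left(-1\right) \left(-3 - 1\right)\right) 19 = \left(-16 + 4 \left(-1\right) \left(-4\right)\right) 19 = \left(-16 + 16\right) 19 = 0 \cdot 19 = 0$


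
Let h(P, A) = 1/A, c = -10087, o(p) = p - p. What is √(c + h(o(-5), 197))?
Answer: I*√391466186/197 ≈ 100.43*I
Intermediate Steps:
o(p) = 0
√(c + h(o(-5), 197)) = √(-10087 + 1/197) = √(-1987138/197) = I*√391466186/197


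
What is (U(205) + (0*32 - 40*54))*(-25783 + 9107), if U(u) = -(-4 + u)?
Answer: 39372036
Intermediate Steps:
U(u) = 4 - u
(U(205) + (0*32 - 40*54))*(-25783 + 9107) = ((4 - 1*205) + (0*32 - 40*54))*(-25783 + 9107) = ((4 - 205) + (0 - 2160))*(-16676) = (-201 - 2160)*(-16676) = -2361*(-16676) = 39372036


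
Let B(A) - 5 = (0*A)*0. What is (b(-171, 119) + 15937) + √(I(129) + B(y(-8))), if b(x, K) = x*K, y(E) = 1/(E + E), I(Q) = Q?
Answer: -4412 + √134 ≈ -4400.4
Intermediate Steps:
y(E) = 1/(2*E)
b(x, K) = K*x
B(A) = 5 (B(A) = 5 + (0*A)*0 = 5 + 0*0 = 5 + 0 = 5)
(b(-171, 119) + 15937) + √(I(129) + B(y(-8))) = (119*(-171) + 15937) + √(129 + 5) = (-20349 + 15937) + √134 = -4412 + √134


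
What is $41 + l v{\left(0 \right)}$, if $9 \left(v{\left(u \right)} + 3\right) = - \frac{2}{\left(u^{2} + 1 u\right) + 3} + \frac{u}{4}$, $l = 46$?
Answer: $- \frac{2711}{27} \approx -100.41$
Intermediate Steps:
$v{\left(u \right)} = -3 - \frac{2}{9 \left(3 + u + u^{2}\right)} + \frac{u}{36}$ ($v{\left(u \right)} = -3 + \frac{- \frac{2}{\left(u^{2} + 1 u\right) + 3} + \frac{u}{4}}{9} = -3 + \frac{- \frac{2}{\left(u^{2} + u\right) + 3} + u \frac{1}{4}}{9} = -3 + \frac{- \frac{2}{\left(u + u^{2}\right) + 3} + \frac{u}{4}}{9} = -3 + \frac{- \frac{2}{3 + u + u^{2}} + \frac{u}{4}}{9} = -3 + \left(- \frac{2}{9 \left(3 + u + u^{2}\right)} + \frac{u}{36}\right) = -3 - \frac{2}{9 \left(3 + u + u^{2}\right)} + \frac{u}{36}$)
$41 + l v{\left(0 \right)} = 41 + 46 \frac{-332 + 0^{3} - 107 \cdot 0^{2} - 0}{36 \left(3 + 0 + 0^{2}\right)} = 41 + 46 \frac{-332 + 0 - 0 + 0}{36 \left(3 + 0 + 0\right)} = 41 + 46 \frac{-332 + 0 + 0 + 0}{36 \cdot 3} = 41 + 46 \cdot \frac{1}{36} \cdot \frac{1}{3} \left(-332\right) = 41 + 46 \left(- \frac{83}{27}\right) = 41 - \frac{3818}{27} = - \frac{2711}{27}$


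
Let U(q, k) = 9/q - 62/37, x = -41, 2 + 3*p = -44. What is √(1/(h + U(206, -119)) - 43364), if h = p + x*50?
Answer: I*√96867060012342301838/47263229 ≈ 208.24*I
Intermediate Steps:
p = -46/3 (p = -⅔ + (⅓)*(-44) = -⅔ - 44/3 = -46/3 ≈ -15.333)
U(q, k) = -62/37 + 9/q (U(q, k) = 9/q - 62*1/37 = 9/q - 62/37 = -62/37 + 9/q)
h = -6196/3 (h = -46/3 - 41*50 = -46/3 - 2050 = -6196/3 ≈ -2065.3)
√(1/(h + U(206, -119)) - 43364) = √(1/(-6196/3 + (-62/37 + 9/206)) - 43364) = √(1/(-6196/3 - 12439/7622) - 43364) = √(1/(-47263229/22866) - 43364) = √(-22866/47263229 - 43364) = √(-2049522685222/47263229) = I*√96867060012342301838/47263229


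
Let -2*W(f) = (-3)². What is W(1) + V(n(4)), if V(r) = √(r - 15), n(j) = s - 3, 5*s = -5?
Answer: -9/2 + I*√19 ≈ -4.5 + 4.3589*I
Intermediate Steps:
s = -1 (s = (⅕)*(-5) = -1)
n(j) = -4 (n(j) = -1 - 3 = -4)
V(r) = √(-15 + r)
W(f) = -9/2 (W(f) = -½*(-3)² = -½*9 = -9/2)
W(1) + V(n(4)) = -9/2 + √(-15 - 4) = -9/2 + √(-19) = -9/2 + I*√19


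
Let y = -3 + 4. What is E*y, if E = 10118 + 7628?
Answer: 17746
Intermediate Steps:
E = 17746
y = 1
E*y = 17746*1 = 17746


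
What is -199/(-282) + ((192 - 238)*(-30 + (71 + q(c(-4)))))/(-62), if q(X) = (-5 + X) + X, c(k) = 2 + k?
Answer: 213721/8742 ≈ 24.448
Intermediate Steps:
q(X) = -5 + 2*X
-199/(-282) + ((192 - 238)*(-30 + (71 + q(c(-4)))))/(-62) = -199/(-282) + ((192 - 238)*(-30 + (71 + (-5 + 2*(2 - 4)))))/(-62) = -199*(-1/282) - 46*(-30 + (71 + (-5 + 2*(-2))))*(-1/62) = 199/282 - 46*(-30 + (71 + (-5 - 4)))*(-1/62) = 199/282 - 46*(-30 + (71 - 9))*(-1/62) = 199/282 - 46*(-30 + 62)*(-1/62) = 199/282 - 46*32*(-1/62) = 199/282 - 1472*(-1/62) = 199/282 + 736/31 = 213721/8742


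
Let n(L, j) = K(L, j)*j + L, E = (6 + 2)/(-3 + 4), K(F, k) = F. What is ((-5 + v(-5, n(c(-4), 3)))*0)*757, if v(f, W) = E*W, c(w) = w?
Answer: 0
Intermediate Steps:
E = 8 (E = 8/1 = 8*1 = 8)
n(L, j) = L + L*j (n(L, j) = L*j + L = L + L*j)
v(f, W) = 8*W
((-5 + v(-5, n(c(-4), 3)))*0)*757 = ((-5 + 8*(-4*(1 + 3)))*0)*757 = ((-5 + 8*(-4*4))*0)*757 = ((-5 + 8*(-16))*0)*757 = ((-5 - 128)*0)*757 = -133*0*757 = 0*757 = 0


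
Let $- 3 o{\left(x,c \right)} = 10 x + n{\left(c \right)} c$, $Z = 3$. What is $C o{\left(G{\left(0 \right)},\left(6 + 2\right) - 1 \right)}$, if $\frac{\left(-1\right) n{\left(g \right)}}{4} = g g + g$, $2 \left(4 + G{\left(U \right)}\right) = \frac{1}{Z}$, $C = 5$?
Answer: $\frac{24095}{9} \approx 2677.2$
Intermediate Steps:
$G{\left(U \right)} = - \frac{23}{6}$ ($G{\left(U \right)} = -4 + \frac{1}{2 \cdot 3} = -4 + \frac{1}{2} \cdot \frac{1}{3} = -4 + \frac{1}{6} = - \frac{23}{6}$)
$n{\left(g \right)} = - 4 g - 4 g^{2}$ ($n{\left(g \right)} = - 4 \left(g g + g\right) = - 4 \left(g^{2} + g\right) = - 4 \left(g + g^{2}\right) = - 4 g - 4 g^{2}$)
$o{\left(x,c \right)} = - \frac{10 x}{3} + \frac{4 c^{2} \left(1 + c\right)}{3}$ ($o{\left(x,c \right)} = - \frac{10 x + - 4 c \left(1 + c\right) c}{3} = - \frac{10 x - 4 c^{2} \left(1 + c\right)}{3} = - \frac{10 x}{3} + \frac{4 c^{2} \left(1 + c\right)}{3}$)
$C o{\left(G{\left(0 \right)},\left(6 + 2\right) - 1 \right)} = 5 \left(\left(- \frac{10}{3}\right) \left(- \frac{23}{6}\right) + \frac{4 \left(\left(6 + 2\right) - 1\right)^{2} \left(1 + \left(\left(6 + 2\right) - 1\right)\right)}{3}\right) = 5 \left(\frac{115}{9} + \frac{4 \left(8 - 1\right)^{2} \left(1 + \left(8 - 1\right)\right)}{3}\right) = 5 \left(\frac{115}{9} + \frac{4 \cdot 7^{2} \left(1 + 7\right)}{3}\right) = 5 \left(\frac{115}{9} + \frac{4}{3} \cdot 49 \cdot 8\right) = 5 \left(\frac{115}{9} + \frac{1568}{3}\right) = 5 \cdot \frac{4819}{9} = \frac{24095}{9}$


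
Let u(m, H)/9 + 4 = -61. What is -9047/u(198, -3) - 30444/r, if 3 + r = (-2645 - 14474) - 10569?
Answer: 268330217/16199235 ≈ 16.564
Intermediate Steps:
u(m, H) = -585 (u(m, H) = -36 + 9*(-61) = -36 - 549 = -585)
r = -27691 (r = -3 + ((-2645 - 14474) - 10569) = -3 + (-17119 - 10569) = -3 - 27688 = -27691)
-9047/u(198, -3) - 30444/r = -9047/(-585) - 30444/(-27691) = -9047*(-1/585) - 30444*(-1/27691) = 9047/585 + 30444/27691 = 268330217/16199235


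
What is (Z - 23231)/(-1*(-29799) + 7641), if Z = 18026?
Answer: -347/2496 ≈ -0.13902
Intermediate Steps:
(Z - 23231)/(-1*(-29799) + 7641) = (18026 - 23231)/(-1*(-29799) + 7641) = -5205/(29799 + 7641) = -5205/37440 = -5205*1/37440 = -347/2496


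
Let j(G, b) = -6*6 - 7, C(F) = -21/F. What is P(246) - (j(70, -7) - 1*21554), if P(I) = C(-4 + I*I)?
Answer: 1306877643/60512 ≈ 21597.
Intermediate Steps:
j(G, b) = -43 (j(G, b) = -36 - 7 = -43)
P(I) = -21/(-4 + I**2) (P(I) = -21/(-4 + I*I) = -21/(-4 + I**2))
P(246) - (j(70, -7) - 1*21554) = -21/(-4 + 246**2) - (-43 - 1*21554) = -21/(-4 + 60516) - (-43 - 21554) = -21/60512 - 1*(-21597) = -21*1/60512 + 21597 = -21/60512 + 21597 = 1306877643/60512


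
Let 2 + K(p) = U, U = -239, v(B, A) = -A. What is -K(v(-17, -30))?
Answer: 241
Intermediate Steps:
K(p) = -241 (K(p) = -2 - 239 = -241)
-K(v(-17, -30)) = -1*(-241) = 241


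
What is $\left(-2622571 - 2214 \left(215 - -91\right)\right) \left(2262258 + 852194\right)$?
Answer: $-10277862894860$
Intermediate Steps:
$\left(-2622571 - 2214 \left(215 - -91\right)\right) \left(2262258 + 852194\right) = \left(-2622571 - 2214 \left(215 + 91\right)\right) 3114452 = \left(-2622571 - 677484\right) 3114452 = \left(-3300055\right) 3114452 = -10277862894860$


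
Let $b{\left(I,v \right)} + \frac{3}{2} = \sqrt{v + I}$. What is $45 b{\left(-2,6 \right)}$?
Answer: $\frac{45}{2} \approx 22.5$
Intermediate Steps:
$b{\left(I,v \right)} = - \frac{3}{2} + \sqrt{I + v}$ ($b{\left(I,v \right)} = - \frac{3}{2} + \sqrt{v + I} = - \frac{3}{2} + \sqrt{I + v}$)
$45 b{\left(-2,6 \right)} = 45 \left(- \frac{3}{2} + \sqrt{-2 + 6}\right) = 45 \left(- \frac{3}{2} + \sqrt{4}\right) = 45 \left(- \frac{3}{2} + 2\right) = 45 \cdot \frac{1}{2} = \frac{45}{2}$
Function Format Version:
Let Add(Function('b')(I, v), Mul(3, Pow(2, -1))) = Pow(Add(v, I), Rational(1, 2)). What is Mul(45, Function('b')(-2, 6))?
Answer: Rational(45, 2) ≈ 22.500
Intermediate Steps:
Function('b')(I, v) = Add(Rational(-3, 2), Pow(Add(I, v), Rational(1, 2))) (Function('b')(I, v) = Add(Rational(-3, 2), Pow(Add(v, I), Rational(1, 2))) = Add(Rational(-3, 2), Pow(Add(I, v), Rational(1, 2))))
Mul(45, Function('b')(-2, 6)) = Mul(45, Add(Rational(-3, 2), Pow(Add(-2, 6), Rational(1, 2)))) = Mul(45, Add(Rational(-3, 2), Pow(4, Rational(1, 2)))) = Mul(45, Add(Rational(-3, 2), 2)) = Mul(45, Rational(1, 2)) = Rational(45, 2)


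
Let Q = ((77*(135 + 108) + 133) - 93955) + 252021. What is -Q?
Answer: -176910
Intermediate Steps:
Q = 176910 (Q = ((77*243 + 133) - 93955) + 252021 = ((18711 + 133) - 93955) + 252021 = (18844 - 93955) + 252021 = -75111 + 252021 = 176910)
-Q = -1*176910 = -176910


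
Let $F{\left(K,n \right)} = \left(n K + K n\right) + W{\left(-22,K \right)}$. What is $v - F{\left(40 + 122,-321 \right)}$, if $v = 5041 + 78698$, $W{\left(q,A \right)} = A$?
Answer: $187581$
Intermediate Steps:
$v = 83739$
$F{\left(K,n \right)} = K + 2 K n$ ($F{\left(K,n \right)} = \left(n K + K n\right) + K = \left(K n + K n\right) + K = 2 K n + K = K + 2 K n$)
$v - F{\left(40 + 122,-321 \right)} = 83739 - \left(40 + 122\right) \left(1 + 2 \left(-321\right)\right) = 83739 - 162 \left(1 - 642\right) = 83739 - 162 \left(-641\right) = 83739 - -103842 = 83739 + 103842 = 187581$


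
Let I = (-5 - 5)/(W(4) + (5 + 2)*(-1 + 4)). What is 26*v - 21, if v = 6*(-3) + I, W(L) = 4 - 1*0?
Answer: -2497/5 ≈ -499.40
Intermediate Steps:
W(L) = 4 (W(L) = 4 + 0 = 4)
I = -⅖ (I = (-5 - 5)/(4 + (5 + 2)*(-1 + 4)) = -10/(4 + 7*3) = -10/(4 + 21) = -10/25 = -10*1/25 = -⅖ ≈ -0.40000)
v = -92/5 (v = 6*(-3) - ⅖ = -18 - ⅖ = -92/5 ≈ -18.400)
26*v - 21 = 26*(-92/5) - 21 = -2392/5 - 21 = -2497/5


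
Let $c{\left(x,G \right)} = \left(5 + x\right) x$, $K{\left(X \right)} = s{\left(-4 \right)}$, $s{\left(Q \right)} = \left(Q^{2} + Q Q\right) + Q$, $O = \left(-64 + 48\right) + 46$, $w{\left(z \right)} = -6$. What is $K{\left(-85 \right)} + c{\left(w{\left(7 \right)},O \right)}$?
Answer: $34$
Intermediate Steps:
$O = 30$ ($O = -16 + 46 = 30$)
$s{\left(Q \right)} = Q + 2 Q^{2}$ ($s{\left(Q \right)} = \left(Q^{2} + Q^{2}\right) + Q = 2 Q^{2} + Q = Q + 2 Q^{2}$)
$K{\left(X \right)} = 28$ ($K{\left(X \right)} = - 4 \left(1 + 2 \left(-4\right)\right) = - 4 \left(1 - 8\right) = \left(-4\right) \left(-7\right) = 28$)
$c{\left(x,G \right)} = x \left(5 + x\right)$
$K{\left(-85 \right)} + c{\left(w{\left(7 \right)},O \right)} = 28 - 6 \left(5 - 6\right) = 28 - -6 = 28 + 6 = 34$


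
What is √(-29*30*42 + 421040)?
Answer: 10*√3845 ≈ 620.08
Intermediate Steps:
√(-29*30*42 + 421040) = √(-870*42 + 421040) = √(-36540 + 421040) = √384500 = 10*√3845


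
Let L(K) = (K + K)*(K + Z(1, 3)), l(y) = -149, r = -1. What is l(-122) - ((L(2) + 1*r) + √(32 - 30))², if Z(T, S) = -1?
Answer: -160 - 6*√2 ≈ -168.49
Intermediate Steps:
L(K) = 2*K*(-1 + K) (L(K) = (K + K)*(K - 1) = (2*K)*(-1 + K) = 2*K*(-1 + K))
l(-122) - ((L(2) + 1*r) + √(32 - 30))² = -149 - ((2*2*(-1 + 2) + 1*(-1)) + √(32 - 30))² = -149 - ((2*2*1 - 1) + √2)² = -149 - ((4 - 1) + √2)² = -149 - (3 + √2)²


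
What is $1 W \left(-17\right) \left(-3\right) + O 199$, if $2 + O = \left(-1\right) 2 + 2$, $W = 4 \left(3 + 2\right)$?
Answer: $622$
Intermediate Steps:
$W = 20$ ($W = 4 \cdot 5 = 20$)
$O = -2$ ($O = -2 + \left(\left(-1\right) 2 + 2\right) = -2 + \left(-2 + 2\right) = -2 + 0 = -2$)
$1 W \left(-17\right) \left(-3\right) + O 199 = 1 \cdot 20 \left(-17\right) \left(-3\right) - 398 = 20 \left(-17\right) \left(-3\right) - 398 = \left(-340\right) \left(-3\right) - 398 = 1020 - 398 = 622$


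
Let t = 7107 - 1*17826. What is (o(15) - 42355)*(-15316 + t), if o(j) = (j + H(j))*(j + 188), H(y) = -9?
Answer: 1071001795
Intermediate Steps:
t = -10719 (t = 7107 - 17826 = -10719)
o(j) = (-9 + j)*(188 + j) (o(j) = (j - 9)*(j + 188) = (-9 + j)*(188 + j))
(o(15) - 42355)*(-15316 + t) = ((-1692 + 15² + 179*15) - 42355)*(-15316 - 10719) = ((-1692 + 225 + 2685) - 42355)*(-26035) = (1218 - 42355)*(-26035) = -41137*(-26035) = 1071001795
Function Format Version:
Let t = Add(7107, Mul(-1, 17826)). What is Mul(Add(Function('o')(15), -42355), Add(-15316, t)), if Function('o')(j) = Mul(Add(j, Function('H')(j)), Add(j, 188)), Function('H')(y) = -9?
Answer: 1071001795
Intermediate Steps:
t = -10719 (t = Add(7107, -17826) = -10719)
Function('o')(j) = Mul(Add(-9, j), Add(188, j)) (Function('o')(j) = Mul(Add(j, -9), Add(j, 188)) = Mul(Add(-9, j), Add(188, j)))
Mul(Add(Function('o')(15), -42355), Add(-15316, t)) = Mul(Add(Add(-1692, Pow(15, 2), Mul(179, 15)), -42355), Add(-15316, -10719)) = Mul(Add(Add(-1692, 225, 2685), -42355), -26035) = Mul(Add(1218, -42355), -26035) = Mul(-41137, -26035) = 1071001795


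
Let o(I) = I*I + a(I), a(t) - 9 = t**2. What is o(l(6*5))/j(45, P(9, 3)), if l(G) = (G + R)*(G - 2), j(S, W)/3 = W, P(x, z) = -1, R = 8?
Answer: -2264201/3 ≈ -7.5473e+5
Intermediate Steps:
j(S, W) = 3*W
l(G) = (-2 + G)*(8 + G) (l(G) = (G + 8)*(G - 2) = (8 + G)*(-2 + G) = (-2 + G)*(8 + G))
a(t) = 9 + t**2
o(I) = 9 + 2*I**2 (o(I) = I*I + (9 + I**2) = I**2 + (9 + I**2) = 9 + 2*I**2)
o(l(6*5))/j(45, P(9, 3)) = (9 + 2*(-16 + (6*5)**2 + 6*(6*5))**2)/((3*(-1))) = (9 + 2*(-16 + 30**2 + 6*30)**2)/(-3) = (9 + 2*(-16 + 900 + 180)**2)*(-1/3) = (9 + 2*1064**2)*(-1/3) = (9 + 2*1132096)*(-1/3) = (9 + 2264192)*(-1/3) = 2264201*(-1/3) = -2264201/3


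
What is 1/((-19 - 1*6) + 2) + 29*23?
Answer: 15340/23 ≈ 666.96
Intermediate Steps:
1/((-19 - 1*6) + 2) + 29*23 = 1/((-19 - 6) + 2) + 667 = 1/(-25 + 2) + 667 = 1/(-23) + 667 = -1/23 + 667 = 15340/23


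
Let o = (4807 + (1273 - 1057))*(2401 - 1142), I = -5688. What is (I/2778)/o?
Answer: -948/2927992091 ≈ -3.2377e-7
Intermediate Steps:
o = 6323957 (o = (4807 + 216)*1259 = 5023*1259 = 6323957)
(I/2778)/o = -5688/2778/6323957 = -5688*1/2778*(1/6323957) = -948/463*1/6323957 = -948/2927992091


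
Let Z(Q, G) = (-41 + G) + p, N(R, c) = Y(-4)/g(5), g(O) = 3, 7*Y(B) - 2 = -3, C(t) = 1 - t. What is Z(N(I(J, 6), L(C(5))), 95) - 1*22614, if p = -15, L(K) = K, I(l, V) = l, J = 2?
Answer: -22575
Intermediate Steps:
Y(B) = -⅐ (Y(B) = 2/7 + (⅐)*(-3) = 2/7 - 3/7 = -⅐)
N(R, c) = -1/21 (N(R, c) = -⅐/3 = -⅐*⅓ = -1/21)
Z(Q, G) = -56 + G (Z(Q, G) = (-41 + G) - 15 = -56 + G)
Z(N(I(J, 6), L(C(5))), 95) - 1*22614 = (-56 + 95) - 1*22614 = 39 - 22614 = -22575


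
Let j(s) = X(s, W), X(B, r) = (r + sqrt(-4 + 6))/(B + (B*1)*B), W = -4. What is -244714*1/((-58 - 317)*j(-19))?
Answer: -55794792/875 - 13948698*sqrt(2)/875 ≈ -86310.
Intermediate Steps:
X(B, r) = (r + sqrt(2))/(B + B**2) (X(B, r) = (r + sqrt(2))/(B + B*B) = (r + sqrt(2))/(B + B**2))
j(s) = (-4 + sqrt(2))/(s*(1 + s))
-244714*1/((-58 - 317)*j(-19)) = -244714*(-19*(1 - 19)/((-58 - 317)*(-4 + sqrt(2)))) = -244714*(-114/(125*(-4 + sqrt(2)))) = -244714*(-1/(375*(-2/171 + sqrt(2)/342))) = -244714/(250/57 - 125*sqrt(2)/114)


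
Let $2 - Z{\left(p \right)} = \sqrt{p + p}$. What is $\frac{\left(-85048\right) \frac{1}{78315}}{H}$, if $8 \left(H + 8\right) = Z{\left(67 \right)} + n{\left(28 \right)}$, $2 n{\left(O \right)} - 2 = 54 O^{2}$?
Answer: $- \frac{14360865088}{34889748744225} - \frac{680384 \sqrt{134}}{34889748744225} \approx -0.00041183$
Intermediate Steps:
$Z{\left(p \right)} = 2 - \sqrt{2} \sqrt{p}$ ($Z{\left(p \right)} = 2 - \sqrt{p + p} = 2 - \sqrt{2 p} = 2 - \sqrt{2} \sqrt{p}$)
$n{\left(O \right)} = 1 + 27 O^{2}$ ($n{\left(O \right)} = 1 + \frac{54 O^{2}}{2} = 1 + 27 O^{2}$)
$H = \frac{21107}{8} - \frac{\sqrt{134}}{8}$ ($H = -8 + \frac{\left(2 - \sqrt{2} \sqrt{67}\right) + \left(1 + 27 \cdot 28^{2}\right)}{8} = -8 + \frac{\left(2 - \sqrt{134}\right) + \left(1 + 27 \cdot 784\right)}{8} = -8 + \frac{\left(2 - \sqrt{134}\right) + \left(1 + 21168\right)}{8} = -8 + \frac{\left(2 - \sqrt{134}\right) + 21169}{8} = -8 + \frac{21171 - \sqrt{134}}{8} = -8 + \left(\frac{21171}{8} - \frac{\sqrt{134}}{8}\right) = \frac{21107}{8} - \frac{\sqrt{134}}{8} \approx 2636.9$)
$\frac{\left(-85048\right) \frac{1}{78315}}{H} = \frac{\left(-85048\right) \frac{1}{78315}}{\frac{21107}{8} - \frac{\sqrt{134}}{8}} = - \frac{85048}{78315 \left(\frac{21107}{8} - \frac{\sqrt{134}}{8}\right)}$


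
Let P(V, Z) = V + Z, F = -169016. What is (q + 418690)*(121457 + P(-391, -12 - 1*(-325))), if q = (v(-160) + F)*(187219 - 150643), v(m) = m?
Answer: -751015895463994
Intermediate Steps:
q = -6187781376 (q = (-160 - 169016)*(187219 - 150643) = -169176*36576 = -6187781376)
(q + 418690)*(121457 + P(-391, -12 - 1*(-325))) = (-6187781376 + 418690)*(121457 + (-391 + (-12 - 1*(-325)))) = -6187362686*(121457 + (-391 + (-12 + 325))) = -6187362686*(121457 + (-391 + 313)) = -6187362686*(121457 - 78) = -6187362686*121379 = -751015895463994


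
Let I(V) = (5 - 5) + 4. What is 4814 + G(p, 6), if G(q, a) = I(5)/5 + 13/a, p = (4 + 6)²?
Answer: 144509/30 ≈ 4817.0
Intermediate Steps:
I(V) = 4 (I(V) = 0 + 4 = 4)
p = 100 (p = 10² = 100)
G(q, a) = ⅘ + 13/a (G(q, a) = 4/5 + 13/a = 4*(⅕) + 13/a = ⅘ + 13/a)
4814 + G(p, 6) = 4814 + (⅘ + 13/6) = 4814 + 89/30 = 144509/30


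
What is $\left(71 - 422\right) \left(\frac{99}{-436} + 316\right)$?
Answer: $- \frac{48324627}{436} \approx -1.1084 \cdot 10^{5}$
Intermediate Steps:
$\left(71 - 422\right) \left(\frac{99}{-436} + 316\right) = - 351 \left(99 \left(- \frac{1}{436}\right) + 316\right) = - 351 \left(- \frac{99}{436} + 316\right) = \left(-351\right) \frac{137677}{436} = - \frac{48324627}{436}$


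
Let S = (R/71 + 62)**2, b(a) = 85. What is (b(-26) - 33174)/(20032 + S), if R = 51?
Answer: -166801649/120810521 ≈ -1.3807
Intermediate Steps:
S = 19829209/5041 (S = (51/71 + 62)**2 = (4453/71)**2 = 19829209/5041 ≈ 3933.6)
(b(-26) - 33174)/(20032 + S) = (85 - 33174)/(20032 + 19829209/5041) = -33089/120810521/5041 = -33089*5041/120810521 = -166801649/120810521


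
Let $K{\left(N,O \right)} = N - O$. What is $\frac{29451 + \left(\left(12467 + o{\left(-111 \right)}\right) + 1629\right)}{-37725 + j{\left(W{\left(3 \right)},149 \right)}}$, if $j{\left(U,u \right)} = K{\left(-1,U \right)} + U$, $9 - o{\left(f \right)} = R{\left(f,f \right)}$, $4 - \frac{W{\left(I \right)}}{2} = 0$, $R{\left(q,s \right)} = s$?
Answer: $- \frac{3359}{2902} \approx -1.1575$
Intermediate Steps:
$W{\left(I \right)} = 8$ ($W{\left(I \right)} = 8 - 0 = 8 + 0 = 8$)
$o{\left(f \right)} = 9 - f$
$j{\left(U,u \right)} = -1$ ($j{\left(U,u \right)} = \left(-1 - U\right) + U = -1$)
$\frac{29451 + \left(\left(12467 + o{\left(-111 \right)}\right) + 1629\right)}{-37725 + j{\left(W{\left(3 \right)},149 \right)}} = \frac{29451 + \left(\left(12467 + \left(9 - -111\right)\right) + 1629\right)}{-37725 - 1} = \frac{29451 + \left(\left(12467 + \left(9 + 111\right)\right) + 1629\right)}{-37726} = \left(29451 + \left(\left(12467 + 120\right) + 1629\right)\right) \left(- \frac{1}{37726}\right) = \left(29451 + \left(12587 + 1629\right)\right) \left(- \frac{1}{37726}\right) = \left(29451 + 14216\right) \left(- \frac{1}{37726}\right) = 43667 \left(- \frac{1}{37726}\right) = - \frac{3359}{2902}$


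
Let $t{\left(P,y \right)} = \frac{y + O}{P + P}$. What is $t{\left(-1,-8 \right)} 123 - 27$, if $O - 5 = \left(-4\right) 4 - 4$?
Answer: $\frac{2775}{2} \approx 1387.5$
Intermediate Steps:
$O = -15$ ($O = 5 - 20 = -15$)
$t{\left(P,y \right)} = \frac{-15 + y}{2 P}$ ($t{\left(P,y \right)} = \frac{y - 15}{P + P} = \frac{-15 + y}{2 P}$)
$t{\left(-1,-8 \right)} 123 - 27 = \frac{-15 - 8}{2 \left(-1\right)} 123 - 27 = \frac{1}{2} \left(-1\right) \left(-23\right) 123 - 27 = \frac{23}{2} \cdot 123 - 27 = \frac{2829}{2} - 27 = \frac{2775}{2}$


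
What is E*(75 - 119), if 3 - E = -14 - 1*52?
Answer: -3036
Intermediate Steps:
E = 69 (E = 3 - (-14 - 1*52) = 3 - (-14 - 52) = 3 - 1*(-66) = 3 + 66 = 69)
E*(75 - 119) = 69*(75 - 119) = 69*(-44) = -3036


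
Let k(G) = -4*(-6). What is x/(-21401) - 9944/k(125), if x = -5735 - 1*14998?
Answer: -26539244/64203 ≈ -413.36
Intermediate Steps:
x = -20733 (x = -5735 - 14998 = -20733)
k(G) = 24
x/(-21401) - 9944/k(125) = -20733/(-21401) - 9944/24 = -20733*(-1/21401) - 9944*1/24 = 20733/21401 - 1243/3 = -26539244/64203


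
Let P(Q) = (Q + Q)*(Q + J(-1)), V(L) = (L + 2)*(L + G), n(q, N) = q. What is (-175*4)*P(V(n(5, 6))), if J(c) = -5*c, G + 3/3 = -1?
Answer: -764400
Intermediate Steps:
G = -2 (G = -1 - 1 = -2)
V(L) = (-2 + L)*(2 + L) (V(L) = (L + 2)*(L - 2) = (2 + L)*(-2 + L) = (-2 + L)*(2 + L))
P(Q) = 2*Q*(5 + Q) (P(Q) = (Q + Q)*(Q - 5*(-1)) = (2*Q)*(Q + 5) = (2*Q)*(5 + Q) = 2*Q*(5 + Q))
(-175*4)*P(V(n(5, 6))) = (-175*4)*(2*(-4 + 5**2)*(5 + (-4 + 5**2))) = -1400*(-4 + 25)*(5 + (-4 + 25)) = -1400*21*(5 + 21) = -1400*21*26 = -700*1092 = -764400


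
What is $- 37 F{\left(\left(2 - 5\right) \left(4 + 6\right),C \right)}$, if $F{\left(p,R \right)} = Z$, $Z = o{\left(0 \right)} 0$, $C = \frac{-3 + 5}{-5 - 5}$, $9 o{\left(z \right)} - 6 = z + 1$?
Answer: $0$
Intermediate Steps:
$o{\left(z \right)} = \frac{7}{9} + \frac{z}{9}$ ($o{\left(z \right)} = \frac{2}{3} + \frac{z + 1}{9} = \frac{2}{3} + \frac{1 + z}{9} = \frac{2}{3} + \left(\frac{1}{9} + \frac{z}{9}\right) = \frac{7}{9} + \frac{z}{9}$)
$C = - \frac{1}{5}$ ($C = \frac{2}{-10} = 2 \left(- \frac{1}{10}\right) = - \frac{1}{5} \approx -0.2$)
$Z = 0$ ($Z = \left(\frac{7}{9} + \frac{1}{9} \cdot 0\right) 0 = \left(\frac{7}{9} + 0\right) 0 = \frac{7}{9} \cdot 0 = 0$)
$F{\left(p,R \right)} = 0$
$- 37 F{\left(\left(2 - 5\right) \left(4 + 6\right),C \right)} = \left(-37\right) 0 = 0$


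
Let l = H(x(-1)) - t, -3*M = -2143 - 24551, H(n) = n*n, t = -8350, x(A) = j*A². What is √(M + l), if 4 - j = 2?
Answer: 2*√4313 ≈ 131.35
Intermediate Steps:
j = 2 (j = 4 - 1*2 = 4 - 2 = 2)
x(A) = 2*A²
H(n) = n²
M = 8898 (M = -(-2143 - 24551)/3 = -⅓*(-26694) = 8898)
l = 8354 (l = (2*(-1)²)² - 1*(-8350) = (2*1)² + 8350 = 2² + 8350 = 4 + 8350 = 8354)
√(M + l) = √(8898 + 8354) = √17252 = 2*√4313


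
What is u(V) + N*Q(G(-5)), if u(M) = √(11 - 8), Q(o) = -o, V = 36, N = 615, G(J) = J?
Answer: 3075 + √3 ≈ 3076.7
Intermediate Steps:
u(M) = √3
u(V) + N*Q(G(-5)) = √3 + 615*(-1*(-5)) = √3 + 615*5 = √3 + 3075 = 3075 + √3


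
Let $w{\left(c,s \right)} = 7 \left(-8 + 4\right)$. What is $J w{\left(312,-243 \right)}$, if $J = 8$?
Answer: $-224$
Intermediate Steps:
$w{\left(c,s \right)} = -28$ ($w{\left(c,s \right)} = 7 \left(-4\right) = -28$)
$J w{\left(312,-243 \right)} = 8 \left(-28\right) = -224$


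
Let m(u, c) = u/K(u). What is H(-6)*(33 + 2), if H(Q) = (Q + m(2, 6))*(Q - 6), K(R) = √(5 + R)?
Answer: 2520 - 120*√7 ≈ 2202.5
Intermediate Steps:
m(u, c) = u/√(5 + u) (m(u, c) = u/(√(5 + u)) = u/√(5 + u))
H(Q) = (-6 + Q)*(Q + 2*√7/7) (H(Q) = (Q + 2/√(5 + 2))*(Q - 6) = (Q + 2/√7)*(-6 + Q) = (Q + 2*(√7/7))*(-6 + Q) = (Q + 2*√7/7)*(-6 + Q) = (-6 + Q)*(Q + 2*√7/7))
H(-6)*(33 + 2) = ((-6)² - 6*(-6) - 12*√7/7 + (2/7)*(-6)*√7)*(33 + 2) = (36 + 36 - 12*√7/7 - 12*√7/7)*35 = (72 - 24*√7/7)*35 = 2520 - 120*√7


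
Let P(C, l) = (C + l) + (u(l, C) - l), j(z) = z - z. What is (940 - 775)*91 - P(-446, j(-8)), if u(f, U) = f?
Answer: 15461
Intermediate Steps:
j(z) = 0
P(C, l) = C + l (P(C, l) = (C + l) + (l - l) = (C + l) + 0 = C + l)
(940 - 775)*91 - P(-446, j(-8)) = (940 - 775)*91 - (-446 + 0) = 165*91 - 1*(-446) = 15015 + 446 = 15461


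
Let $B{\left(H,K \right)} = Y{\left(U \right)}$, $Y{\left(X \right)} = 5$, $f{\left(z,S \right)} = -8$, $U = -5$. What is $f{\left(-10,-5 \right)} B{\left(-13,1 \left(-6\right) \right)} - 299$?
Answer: $-339$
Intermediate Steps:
$B{\left(H,K \right)} = 5$
$f{\left(-10,-5 \right)} B{\left(-13,1 \left(-6\right) \right)} - 299 = \left(-8\right) 5 - 299 = -40 - 299 = -339$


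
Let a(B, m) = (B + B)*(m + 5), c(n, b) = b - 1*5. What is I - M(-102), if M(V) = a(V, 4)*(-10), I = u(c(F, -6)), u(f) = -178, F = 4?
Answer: -18538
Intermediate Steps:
c(n, b) = -5 + b (c(n, b) = b - 5 = -5 + b)
a(B, m) = 2*B*(5 + m) (a(B, m) = (2*B)*(5 + m) = 2*B*(5 + m))
I = -178
M(V) = -180*V (M(V) = (2*V*(5 + 4))*(-10) = (2*V*9)*(-10) = (18*V)*(-10) = -180*V)
I - M(-102) = -178 - (-180)*(-102) = -178 - 1*18360 = -178 - 18360 = -18538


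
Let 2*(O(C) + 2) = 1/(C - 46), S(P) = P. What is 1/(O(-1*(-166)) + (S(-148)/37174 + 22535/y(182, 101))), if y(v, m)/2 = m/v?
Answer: 450548880/9146958688567 ≈ 4.9257e-5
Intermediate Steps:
y(v, m) = 2*m/v (y(v, m) = 2*(m/v) = 2*m/v)
O(C) = -2 + 1/(2*(-46 + C)) (O(C) = -2 + 1/(2*(C - 46)) = -2 + 1/(2*(-46 + C)))
1/(O(-1*(-166)) + (S(-148)/37174 + 22535/y(182, 101))) = 1/((185 - (-4)*(-166))/(2*(-46 - 1*(-166))) + (-148/37174 + 22535/((2*101/182)))) = 1/((185 - 4*166)/(2*(-46 + 166)) + (-148*1/37174 + 22535/((2*101*(1/182))))) = 1/((1/2)*(185 - 664)/120 + (-74/18587 + 22535/(101/91))) = 1/((1/2)*(1/120)*(-479) + (-74/18587 + 22535*(91/101))) = 1/(-479/240 + (-74/18587 + 2050685/101)) = 1/(-479/240 + 38116074621/1877287) = 1/(9146958688567/450548880) = 450548880/9146958688567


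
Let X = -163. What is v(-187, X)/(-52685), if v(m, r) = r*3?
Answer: 489/52685 ≈ 0.0092816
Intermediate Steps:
v(m, r) = 3*r
v(-187, X)/(-52685) = (3*(-163))/(-52685) = -489*(-1/52685) = 489/52685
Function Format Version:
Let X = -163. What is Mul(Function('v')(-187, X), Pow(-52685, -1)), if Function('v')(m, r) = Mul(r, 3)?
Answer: Rational(489, 52685) ≈ 0.0092816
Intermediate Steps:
Function('v')(m, r) = Mul(3, r)
Mul(Function('v')(-187, X), Pow(-52685, -1)) = Mul(Mul(3, -163), Pow(-52685, -1)) = Mul(-489, Rational(-1, 52685)) = Rational(489, 52685)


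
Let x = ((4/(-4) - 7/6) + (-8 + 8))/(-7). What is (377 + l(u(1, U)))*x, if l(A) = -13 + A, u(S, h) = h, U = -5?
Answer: 4667/42 ≈ 111.12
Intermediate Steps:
x = 13/42 (x = -((4*(-¼) - 7*⅙) + 0)/7 = -((-1 - 7/6) + 0)/7 = -(-13/6 + 0)/7 = -⅐*(-13/6) = 13/42 ≈ 0.30952)
(377 + l(u(1, U)))*x = (377 + (-13 - 5))*(13/42) = (377 - 18)*(13/42) = 359*(13/42) = 4667/42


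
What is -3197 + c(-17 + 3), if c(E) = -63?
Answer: -3260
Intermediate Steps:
-3197 + c(-17 + 3) = -3197 - 63 = -3260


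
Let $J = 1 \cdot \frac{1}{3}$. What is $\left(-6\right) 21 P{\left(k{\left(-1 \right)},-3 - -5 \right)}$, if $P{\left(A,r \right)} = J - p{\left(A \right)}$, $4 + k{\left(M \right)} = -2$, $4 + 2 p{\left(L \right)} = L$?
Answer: $-672$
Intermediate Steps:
$p{\left(L \right)} = -2 + \frac{L}{2}$
$k{\left(M \right)} = -6$ ($k{\left(M \right)} = -4 - 2 = -6$)
$J = \frac{1}{3}$ ($J = 1 \cdot \frac{1}{3} = \frac{1}{3} \approx 0.33333$)
$P{\left(A,r \right)} = \frac{7}{3} - \frac{A}{2}$ ($P{\left(A,r \right)} = \frac{1}{3} - \left(-2 + \frac{A}{2}\right) = \frac{7}{3} - \frac{A}{2}$)
$\left(-6\right) 21 P{\left(k{\left(-1 \right)},-3 - -5 \right)} = \left(-6\right) 21 \left(\frac{7}{3} - -3\right) = - 126 \left(\frac{7}{3} + 3\right) = \left(-126\right) \frac{16}{3} = -672$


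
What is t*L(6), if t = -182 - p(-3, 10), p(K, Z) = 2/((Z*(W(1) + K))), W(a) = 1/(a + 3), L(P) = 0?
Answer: 0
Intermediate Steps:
W(a) = 1/(3 + a)
p(K, Z) = 2/(Z*(1/4 + K)) (p(K, Z) = 2/((Z*(1/(3 + 1) + K))) = 2/((Z*(1/4 + K))) = 2*(1/(Z*(1/4 + K))) = 2/(Z*(1/4 + K)))
t = -10006/55 (t = -182 - 8/(10*(1 + 4*(-3))) = -182 - 8/(10*(1 - 12)) = -182 - 8/(10*(-11)) = -182 - 8*(-1)/(10*11) = -182 - 1*(-4/55) = -182 + 4/55 = -10006/55 ≈ -181.93)
t*L(6) = -10006/55*0 = 0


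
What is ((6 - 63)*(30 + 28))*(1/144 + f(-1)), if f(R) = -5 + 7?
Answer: -159239/24 ≈ -6635.0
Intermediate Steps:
f(R) = 2
((6 - 63)*(30 + 28))*(1/144 + f(-1)) = ((6 - 63)*(30 + 28))*(1/144 + 2) = (-57*58)*(1/144 + 2) = -3306*289/144 = -159239/24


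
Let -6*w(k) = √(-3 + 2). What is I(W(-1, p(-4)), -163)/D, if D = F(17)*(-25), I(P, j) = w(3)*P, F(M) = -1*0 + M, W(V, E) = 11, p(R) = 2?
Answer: 11*I/2550 ≈ 0.0043137*I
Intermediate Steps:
w(k) = -I/6 (w(k) = -√(-3 + 2)/6 = -I/6)
F(M) = M (F(M) = 0 + M = M)
I(P, j) = -I*P/6 (I(P, j) = (-I/6)*P = -I*P/6)
D = -425 (D = 17*(-25) = -425)
I(W(-1, p(-4)), -163)/D = -⅙*I*11/(-425) = -11*I/6*(-1/425) = 11*I/2550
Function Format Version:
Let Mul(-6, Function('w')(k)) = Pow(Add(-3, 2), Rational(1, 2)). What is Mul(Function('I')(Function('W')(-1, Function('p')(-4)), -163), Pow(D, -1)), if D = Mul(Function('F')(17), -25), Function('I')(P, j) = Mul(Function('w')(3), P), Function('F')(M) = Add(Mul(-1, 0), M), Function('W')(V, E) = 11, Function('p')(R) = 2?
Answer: Mul(Rational(11, 2550), I) ≈ Mul(0.0043137, I)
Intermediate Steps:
Function('w')(k) = Mul(Rational(-1, 6), I) (Function('w')(k) = Mul(Rational(-1, 6), Pow(Add(-3, 2), Rational(1, 2))) = Mul(Rational(-1, 6), Pow(-1, Rational(1, 2))) = Mul(Rational(-1, 6), I))
Function('F')(M) = M (Function('F')(M) = Add(0, M) = M)
Function('I')(P, j) = Mul(Rational(-1, 6), I, P) (Function('I')(P, j) = Mul(Mul(Rational(-1, 6), I), P) = Mul(Rational(-1, 6), I, P))
D = -425 (D = Mul(17, -25) = -425)
Mul(Function('I')(Function('W')(-1, Function('p')(-4)), -163), Pow(D, -1)) = Mul(Mul(Rational(-1, 6), I, 11), Pow(-425, -1)) = Mul(Mul(Rational(-11, 6), I), Rational(-1, 425)) = Mul(Rational(11, 2550), I)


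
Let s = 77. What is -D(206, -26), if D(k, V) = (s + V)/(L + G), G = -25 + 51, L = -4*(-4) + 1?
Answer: -51/43 ≈ -1.1860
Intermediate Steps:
L = 17 (L = 16 + 1 = 17)
G = 26
D(k, V) = 77/43 + V/43 (D(k, V) = (77 + V)/(17 + 26) = (77 + V)/43 = (77 + V)*(1/43) = 77/43 + V/43)
-D(206, -26) = -(77/43 + (1/43)*(-26)) = -(77/43 - 26/43) = -1*51/43 = -51/43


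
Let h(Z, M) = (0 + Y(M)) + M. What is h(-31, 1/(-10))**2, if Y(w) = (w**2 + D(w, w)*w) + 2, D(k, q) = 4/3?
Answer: 284089/90000 ≈ 3.1565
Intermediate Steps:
D(k, q) = 4/3 (D(k, q) = 4*(1/3) = 4/3)
Y(w) = 2 + w**2 + 4*w/3 (Y(w) = (w**2 + 4*w/3) + 2 = 2 + w**2 + 4*w/3)
h(Z, M) = 2 + M**2 + 7*M/3 (h(Z, M) = (0 + (2 + M**2 + 4*M/3)) + M = (2 + M**2 + 4*M/3) + M = 2 + M**2 + 7*M/3)
h(-31, 1/(-10))**2 = (2 + (1/(-10))**2 + (7/3)/(-10))**2 = (2 + (-1/10)**2 + (7/3)*(-1/10))**2 = (2 + 1/100 - 7/30)**2 = (533/300)**2 = 284089/90000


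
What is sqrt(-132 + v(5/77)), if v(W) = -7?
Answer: I*sqrt(139) ≈ 11.79*I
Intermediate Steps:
sqrt(-132 + v(5/77)) = sqrt(-132 - 7) = sqrt(-139) = I*sqrt(139)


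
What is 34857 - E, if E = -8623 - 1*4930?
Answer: 48410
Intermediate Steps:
E = -13553 (E = -8623 - 4930 = -13553)
34857 - E = 34857 - 1*(-13553) = 34857 + 13553 = 48410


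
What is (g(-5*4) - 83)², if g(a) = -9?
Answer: 8464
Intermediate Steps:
(g(-5*4) - 83)² = (-9 - 83)² = (-92)² = 8464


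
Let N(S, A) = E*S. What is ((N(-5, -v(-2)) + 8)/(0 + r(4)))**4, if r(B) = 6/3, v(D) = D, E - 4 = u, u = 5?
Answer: 1874161/16 ≈ 1.1714e+5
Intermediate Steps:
E = 9 (E = 4 + 5 = 9)
N(S, A) = 9*S
r(B) = 2 (r(B) = 6*(1/3) = 2)
((N(-5, -v(-2)) + 8)/(0 + r(4)))**4 = ((9*(-5) + 8)/(0 + 2))**4 = ((-45 + 8)/2)**4 = (-37*1/2)**4 = (-37/2)**4 = 1874161/16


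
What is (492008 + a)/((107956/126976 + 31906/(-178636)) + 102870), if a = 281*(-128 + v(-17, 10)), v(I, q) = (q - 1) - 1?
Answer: 649694410293248/145835152395255 ≈ 4.4550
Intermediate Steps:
v(I, q) = -2 + q (v(I, q) = (-1 + q) - 1 = -2 + q)
a = -33720 (a = 281*(-128 + (-2 + 10)) = 281*(-128 + 8) = 281*(-120) = -33720)
(492008 + a)/((107956/126976 + 31906/(-178636)) + 102870) = (492008 - 33720)/((107956/126976 + 31906/(-178636)) + 102870) = 458288/((107956*(1/126976) + 31906*(-1/178636)) + 102870) = 458288/((26989/31744 - 15953/89318) + 102870) = 458288/(952095735/1417655296 + 102870) = 458288/(145835152395255/1417655296) = 458288*(1417655296/145835152395255) = 649694410293248/145835152395255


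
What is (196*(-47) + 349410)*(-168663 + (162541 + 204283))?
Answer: 67413975878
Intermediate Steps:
(196*(-47) + 349410)*(-168663 + (162541 + 204283)) = (-9212 + 349410)*(-168663 + 366824) = 340198*198161 = 67413975878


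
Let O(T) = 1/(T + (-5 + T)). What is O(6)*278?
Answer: 278/7 ≈ 39.714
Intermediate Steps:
O(T) = 1/(-5 + 2*T)
O(6)*278 = 278/(-5 + 2*6) = 278/(-5 + 12) = 278/7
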